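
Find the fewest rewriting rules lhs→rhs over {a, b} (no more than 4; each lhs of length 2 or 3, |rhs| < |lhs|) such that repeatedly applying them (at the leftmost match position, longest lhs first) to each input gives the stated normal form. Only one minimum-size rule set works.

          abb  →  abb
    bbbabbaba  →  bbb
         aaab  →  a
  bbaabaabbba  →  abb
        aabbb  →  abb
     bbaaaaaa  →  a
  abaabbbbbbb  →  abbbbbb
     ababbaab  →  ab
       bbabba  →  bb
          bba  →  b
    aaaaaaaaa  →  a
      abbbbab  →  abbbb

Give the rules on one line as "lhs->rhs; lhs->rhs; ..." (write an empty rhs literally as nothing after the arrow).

aa->a; aab->a; ba->

  | abb
  | bbbabbaba => bbbbaba => bbbba => bbb
  | aaab => aab => a
  | bbaabaabbba => babaabbba => baabbba => abbba => abb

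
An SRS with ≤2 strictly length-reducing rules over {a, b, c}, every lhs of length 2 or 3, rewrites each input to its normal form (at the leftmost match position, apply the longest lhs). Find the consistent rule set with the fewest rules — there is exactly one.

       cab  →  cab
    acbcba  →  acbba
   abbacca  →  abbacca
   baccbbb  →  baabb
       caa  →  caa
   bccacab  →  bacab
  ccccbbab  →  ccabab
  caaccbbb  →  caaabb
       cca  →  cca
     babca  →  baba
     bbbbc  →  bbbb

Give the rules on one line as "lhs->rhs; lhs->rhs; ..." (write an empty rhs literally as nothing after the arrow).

bc->b; ccb->a

  | cab
  | acbcba => acbba
  | abbacca
  | baccbbb => baabb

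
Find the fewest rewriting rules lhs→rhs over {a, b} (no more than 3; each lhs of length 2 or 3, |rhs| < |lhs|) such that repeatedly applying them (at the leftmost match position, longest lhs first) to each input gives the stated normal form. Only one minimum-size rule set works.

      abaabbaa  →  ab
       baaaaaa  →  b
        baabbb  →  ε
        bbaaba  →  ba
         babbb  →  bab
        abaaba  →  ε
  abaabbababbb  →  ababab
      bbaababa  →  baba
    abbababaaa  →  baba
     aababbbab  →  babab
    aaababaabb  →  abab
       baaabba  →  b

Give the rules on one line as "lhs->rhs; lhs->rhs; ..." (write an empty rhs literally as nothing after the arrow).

  | abaabbaa => abbbaa => abaa => ab
  | baaaaaa => baaaa => baa => b
  | baabbb => bbbb => bb => ε
  | bbaaba => aaba => ba

aa->; bb->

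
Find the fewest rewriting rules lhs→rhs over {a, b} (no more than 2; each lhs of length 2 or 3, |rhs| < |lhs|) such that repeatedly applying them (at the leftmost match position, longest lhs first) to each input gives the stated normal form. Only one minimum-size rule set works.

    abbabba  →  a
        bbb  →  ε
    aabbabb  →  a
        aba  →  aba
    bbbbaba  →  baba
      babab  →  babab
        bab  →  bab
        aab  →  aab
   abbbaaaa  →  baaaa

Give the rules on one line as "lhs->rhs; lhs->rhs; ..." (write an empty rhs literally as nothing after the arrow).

  | abbabba => abba => a
  | bbb => ε
  | aabbabb => aabb => a
  | aba

abb->; bbb->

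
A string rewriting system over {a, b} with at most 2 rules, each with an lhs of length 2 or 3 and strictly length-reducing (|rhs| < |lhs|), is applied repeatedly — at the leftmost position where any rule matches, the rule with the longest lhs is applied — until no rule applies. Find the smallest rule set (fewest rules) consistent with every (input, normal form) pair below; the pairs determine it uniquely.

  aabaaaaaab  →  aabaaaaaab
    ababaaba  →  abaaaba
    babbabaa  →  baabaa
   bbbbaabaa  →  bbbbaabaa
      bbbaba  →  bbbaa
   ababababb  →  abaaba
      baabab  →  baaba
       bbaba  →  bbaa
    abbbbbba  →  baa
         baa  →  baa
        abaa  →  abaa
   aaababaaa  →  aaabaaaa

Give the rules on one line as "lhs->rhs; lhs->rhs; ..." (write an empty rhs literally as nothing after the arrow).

abb->ba; bab->ba

  | aabaaaaaab
  | ababaaba => abaaaba
  | babbabaa => bababaa => baabaa
  | bbbbaabaa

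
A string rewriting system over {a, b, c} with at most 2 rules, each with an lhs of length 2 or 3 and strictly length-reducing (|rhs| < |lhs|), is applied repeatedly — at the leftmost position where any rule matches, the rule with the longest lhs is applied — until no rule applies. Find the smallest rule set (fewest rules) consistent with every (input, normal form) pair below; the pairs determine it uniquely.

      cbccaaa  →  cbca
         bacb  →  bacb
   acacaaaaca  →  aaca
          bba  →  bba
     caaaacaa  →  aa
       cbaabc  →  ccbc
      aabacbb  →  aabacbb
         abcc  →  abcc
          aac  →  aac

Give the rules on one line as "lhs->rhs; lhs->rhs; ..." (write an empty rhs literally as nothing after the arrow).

baa->c; caa->

  | cbccaaa => cbca
  | bacb
  | acacaaaaca => acaaaca => aaca
  | bba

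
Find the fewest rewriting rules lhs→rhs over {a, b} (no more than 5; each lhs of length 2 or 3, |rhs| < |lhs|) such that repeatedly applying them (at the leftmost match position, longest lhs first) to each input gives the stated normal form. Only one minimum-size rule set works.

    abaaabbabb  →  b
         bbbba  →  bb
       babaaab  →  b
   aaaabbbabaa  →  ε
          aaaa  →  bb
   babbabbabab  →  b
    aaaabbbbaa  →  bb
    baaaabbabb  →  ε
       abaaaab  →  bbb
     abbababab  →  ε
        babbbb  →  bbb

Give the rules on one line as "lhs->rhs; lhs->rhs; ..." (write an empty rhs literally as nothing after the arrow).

  | abaaabbabb => aaabbabb => babbabb => babb => b
  | bbbba => bb
  | babaaab => baaab => bbab => b
  | aaaabbbabaa => baabbbabaa => bbbbbabaa => bbbbaa => bba => ε

aa->b; ab->; abb->; bba->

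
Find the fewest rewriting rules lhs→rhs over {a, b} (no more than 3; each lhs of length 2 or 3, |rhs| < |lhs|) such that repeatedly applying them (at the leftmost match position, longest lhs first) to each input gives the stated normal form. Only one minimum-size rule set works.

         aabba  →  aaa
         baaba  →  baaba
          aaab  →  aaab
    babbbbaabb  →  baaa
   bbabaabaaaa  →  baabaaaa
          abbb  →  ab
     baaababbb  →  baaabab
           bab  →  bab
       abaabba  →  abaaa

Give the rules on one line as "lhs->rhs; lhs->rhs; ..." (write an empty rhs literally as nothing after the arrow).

  | aabba => aaa
  | baaba
  | aaab
  | babbbbaabb => babbaabb => baaabb => baaa

abb->a; bba->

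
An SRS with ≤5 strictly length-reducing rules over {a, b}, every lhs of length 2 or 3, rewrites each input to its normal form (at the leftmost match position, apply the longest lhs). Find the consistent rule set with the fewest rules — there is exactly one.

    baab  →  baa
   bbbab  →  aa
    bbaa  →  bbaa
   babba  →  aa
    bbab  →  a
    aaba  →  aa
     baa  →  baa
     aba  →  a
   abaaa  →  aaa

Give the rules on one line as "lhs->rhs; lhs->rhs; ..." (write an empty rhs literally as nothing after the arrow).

ab->a; aba->a; bab->bb; bbb->a

  | baab => baa
  | bbbab => aab => aa
  | bbaa
  | babba => bbba => aa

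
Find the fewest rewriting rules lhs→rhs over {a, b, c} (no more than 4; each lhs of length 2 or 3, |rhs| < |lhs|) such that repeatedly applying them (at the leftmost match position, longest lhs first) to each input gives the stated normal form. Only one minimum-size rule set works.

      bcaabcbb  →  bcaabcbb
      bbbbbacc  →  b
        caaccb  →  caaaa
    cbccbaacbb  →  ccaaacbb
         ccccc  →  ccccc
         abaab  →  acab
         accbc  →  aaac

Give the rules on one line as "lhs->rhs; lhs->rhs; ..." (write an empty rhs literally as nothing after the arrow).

  | bcaabcbb
  | bbbbbacc => bbbbccc => bbbcc => bbc => b
  | caaccb => caaaa
  | cbccbaacbb => cbaaaacbb => ccaaacbb

ba->c; bbc->b; ccb->aa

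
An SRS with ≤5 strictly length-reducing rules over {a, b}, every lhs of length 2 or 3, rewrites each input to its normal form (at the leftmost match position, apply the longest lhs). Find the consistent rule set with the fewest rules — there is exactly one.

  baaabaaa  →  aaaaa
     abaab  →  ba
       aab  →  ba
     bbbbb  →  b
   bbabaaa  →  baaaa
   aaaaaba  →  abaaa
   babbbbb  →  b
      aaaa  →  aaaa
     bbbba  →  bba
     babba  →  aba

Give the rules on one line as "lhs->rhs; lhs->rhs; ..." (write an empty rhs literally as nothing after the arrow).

aab->ba; abb->b; bab->a; bbb->b

  | baaabaaa => babaaaa => aaaaa
  | abaab => abba => ba
  | aab => ba
  | bbbbb => bbb => b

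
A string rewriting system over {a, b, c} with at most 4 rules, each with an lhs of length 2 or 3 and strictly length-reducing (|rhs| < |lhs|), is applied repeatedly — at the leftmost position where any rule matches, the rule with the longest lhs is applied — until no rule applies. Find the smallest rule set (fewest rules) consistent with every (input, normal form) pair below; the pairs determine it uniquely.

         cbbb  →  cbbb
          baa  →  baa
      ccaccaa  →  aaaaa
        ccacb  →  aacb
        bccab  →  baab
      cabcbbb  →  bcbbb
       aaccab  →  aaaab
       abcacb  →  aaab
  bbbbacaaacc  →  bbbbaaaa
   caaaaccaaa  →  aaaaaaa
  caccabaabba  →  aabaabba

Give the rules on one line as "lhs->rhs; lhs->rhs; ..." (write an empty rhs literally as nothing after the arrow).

  | cbbb
  | baa
  | ccaccaa => aaccaa => aaaaa
  | ccacb => aacb

bca->ac; ca->; cc->a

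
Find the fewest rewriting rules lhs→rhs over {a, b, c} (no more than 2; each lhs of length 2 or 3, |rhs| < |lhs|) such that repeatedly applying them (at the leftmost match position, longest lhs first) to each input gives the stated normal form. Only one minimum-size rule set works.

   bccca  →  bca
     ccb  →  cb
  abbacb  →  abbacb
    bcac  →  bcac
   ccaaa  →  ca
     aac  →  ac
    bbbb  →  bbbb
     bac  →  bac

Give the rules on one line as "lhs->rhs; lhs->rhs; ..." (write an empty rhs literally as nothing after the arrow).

aa->a; cc->c

  | bccca => bcca => bca
  | ccb => cb
  | abbacb
  | bcac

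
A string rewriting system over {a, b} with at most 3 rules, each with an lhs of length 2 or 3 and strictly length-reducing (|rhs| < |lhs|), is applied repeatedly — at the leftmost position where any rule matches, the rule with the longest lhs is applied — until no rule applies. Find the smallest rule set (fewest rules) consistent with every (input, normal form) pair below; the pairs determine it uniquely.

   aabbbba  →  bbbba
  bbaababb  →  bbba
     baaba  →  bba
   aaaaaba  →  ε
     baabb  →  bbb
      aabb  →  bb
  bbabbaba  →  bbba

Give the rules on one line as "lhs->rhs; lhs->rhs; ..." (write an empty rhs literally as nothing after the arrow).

aa->; ab->a

  | aabbbba => bbbba
  | bbaababb => bbbabb => bbbab => bbba
  | baaba => bba
  | aaaaaba => aaaba => aba => aa => ε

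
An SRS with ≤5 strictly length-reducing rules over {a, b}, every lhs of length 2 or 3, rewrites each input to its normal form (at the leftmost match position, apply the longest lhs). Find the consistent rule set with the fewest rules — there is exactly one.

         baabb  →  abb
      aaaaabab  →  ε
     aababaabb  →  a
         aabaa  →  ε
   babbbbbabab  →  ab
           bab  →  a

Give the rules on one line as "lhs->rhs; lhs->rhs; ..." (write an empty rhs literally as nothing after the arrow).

aa->b; ba->; bab->a; bbb->a

  | baabb => abb
  | aaaaabab => baaabab => aabab => bbab => ba => ε
  | aababaabb => bbabaabb => baaabb => aabb => bbb => a
  | aabaa => bbaa => ba => ε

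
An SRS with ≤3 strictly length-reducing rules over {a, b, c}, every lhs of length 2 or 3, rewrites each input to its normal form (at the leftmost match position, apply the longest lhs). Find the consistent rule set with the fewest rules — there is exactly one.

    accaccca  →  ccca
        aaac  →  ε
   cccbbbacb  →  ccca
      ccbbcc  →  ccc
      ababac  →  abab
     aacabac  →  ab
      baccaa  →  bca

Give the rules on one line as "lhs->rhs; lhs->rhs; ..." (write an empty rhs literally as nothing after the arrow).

aa->a; ac->; bb->a

  | accaccca => caccca => ccca
  | aaac => aac => ac => ε
  | cccbbbacb => cccabacb => cccabb => cccaa => ccca
  | ccbbcc => ccacc => ccc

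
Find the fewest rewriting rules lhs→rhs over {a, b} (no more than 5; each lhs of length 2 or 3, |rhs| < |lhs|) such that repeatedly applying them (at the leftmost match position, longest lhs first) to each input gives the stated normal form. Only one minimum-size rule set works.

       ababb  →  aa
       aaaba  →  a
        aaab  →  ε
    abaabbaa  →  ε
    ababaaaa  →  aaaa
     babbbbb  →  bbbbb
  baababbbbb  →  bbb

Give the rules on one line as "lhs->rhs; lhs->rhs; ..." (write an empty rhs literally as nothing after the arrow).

aab->b; ab->; abb->aa; ba->

  | ababb => abb => aa
  | aaaba => aba => a
  | aaab => ab => ε
  | abaabbaa => aabbaa => bbaa => ba => ε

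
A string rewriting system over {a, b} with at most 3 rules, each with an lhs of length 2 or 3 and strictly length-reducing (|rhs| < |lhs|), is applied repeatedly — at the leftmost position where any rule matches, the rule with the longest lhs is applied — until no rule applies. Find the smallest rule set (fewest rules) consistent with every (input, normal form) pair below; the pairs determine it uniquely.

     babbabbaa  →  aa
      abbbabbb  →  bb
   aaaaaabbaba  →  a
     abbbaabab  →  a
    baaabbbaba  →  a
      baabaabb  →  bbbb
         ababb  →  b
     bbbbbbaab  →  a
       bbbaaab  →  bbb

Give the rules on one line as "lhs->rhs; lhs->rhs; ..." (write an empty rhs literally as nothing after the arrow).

aaa->bb; ab->; ba->a

  | babbabbaa => abbabbaa => babbaa => abbaa => baa => aa
  | abbbabbb => bbabbb => babbb => abbb => bb
  | aaaaaabbaba => bbaaabbaba => baaabbaba => aaabbaba => bbbbaba => bbbaba => bbaba => baba => aba => a
  | abbbaabab => bbaabab => baabab => aabab => aab => a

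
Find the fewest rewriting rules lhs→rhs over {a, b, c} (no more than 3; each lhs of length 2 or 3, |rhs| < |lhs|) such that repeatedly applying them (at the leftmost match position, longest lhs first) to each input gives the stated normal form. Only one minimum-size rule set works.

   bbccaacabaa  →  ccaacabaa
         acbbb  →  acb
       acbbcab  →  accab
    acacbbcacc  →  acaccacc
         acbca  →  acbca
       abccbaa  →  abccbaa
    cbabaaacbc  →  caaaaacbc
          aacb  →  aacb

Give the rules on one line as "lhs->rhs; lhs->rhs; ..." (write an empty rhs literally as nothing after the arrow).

bab->aa; bb->

  | bbccaacabaa => ccaacabaa
  | acbbb => acb
  | acbbcab => accab
  | acacbbcacc => acaccacc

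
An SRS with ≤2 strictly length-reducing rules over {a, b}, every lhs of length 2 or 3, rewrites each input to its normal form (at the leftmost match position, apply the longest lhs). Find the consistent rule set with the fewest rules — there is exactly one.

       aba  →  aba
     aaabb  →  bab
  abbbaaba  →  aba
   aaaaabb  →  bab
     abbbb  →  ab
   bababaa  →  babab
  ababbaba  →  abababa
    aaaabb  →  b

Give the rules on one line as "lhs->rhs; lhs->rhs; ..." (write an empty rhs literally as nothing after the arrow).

aa->b; bb->b

  | aba
  | aaabb => babb => bab
  | abbbaaba => abbaaba => abaaba => abbba => abba => aba
  | aaaaabb => baaabb => bbabb => babb => bab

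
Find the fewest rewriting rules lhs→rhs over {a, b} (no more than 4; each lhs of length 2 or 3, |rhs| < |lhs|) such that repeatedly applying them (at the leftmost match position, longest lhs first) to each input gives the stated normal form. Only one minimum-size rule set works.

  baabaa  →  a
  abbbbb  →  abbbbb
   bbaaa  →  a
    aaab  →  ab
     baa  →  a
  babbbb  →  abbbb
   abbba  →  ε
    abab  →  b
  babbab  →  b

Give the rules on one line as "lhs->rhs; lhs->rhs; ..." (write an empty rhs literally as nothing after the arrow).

aa->a; aba->; ba->a

  | baabaa => aabaa => abaa => a
  | abbbbb
  | bbaaa => baaa => aaa => aa => a
  | aaab => aab => ab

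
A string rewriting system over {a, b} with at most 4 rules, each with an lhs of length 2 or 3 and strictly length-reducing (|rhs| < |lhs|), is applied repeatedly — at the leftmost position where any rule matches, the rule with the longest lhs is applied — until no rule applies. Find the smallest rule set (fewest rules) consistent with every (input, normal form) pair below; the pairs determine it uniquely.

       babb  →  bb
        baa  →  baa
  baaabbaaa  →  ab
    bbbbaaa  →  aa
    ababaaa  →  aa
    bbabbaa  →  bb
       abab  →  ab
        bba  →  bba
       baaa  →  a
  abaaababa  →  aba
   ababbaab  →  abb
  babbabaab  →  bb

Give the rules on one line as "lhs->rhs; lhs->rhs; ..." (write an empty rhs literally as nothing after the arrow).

aaa->bb; aab->ab; bab->b; bbb->a

  | babb => bb
  | baa
  | baaabbaaa => bbbbbaaa => abbaaa => abbbb => aab => ab
  | bbbbaaa => abaaa => abbb => aa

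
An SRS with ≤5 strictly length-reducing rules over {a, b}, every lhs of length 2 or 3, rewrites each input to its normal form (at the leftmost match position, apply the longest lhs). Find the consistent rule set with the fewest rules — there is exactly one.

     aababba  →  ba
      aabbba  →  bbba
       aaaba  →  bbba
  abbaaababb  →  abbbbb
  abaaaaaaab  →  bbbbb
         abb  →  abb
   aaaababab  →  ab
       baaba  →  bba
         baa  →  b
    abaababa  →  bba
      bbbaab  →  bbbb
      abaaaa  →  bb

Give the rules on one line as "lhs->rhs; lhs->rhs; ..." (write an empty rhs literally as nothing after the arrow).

aa->; aaa->bb; aba->aa; bab->

  | aababba => babba => ba
  | aabbba => bbba
  | aaaba => bbba
  | abbaaababb => abbbbbabb => abbbbb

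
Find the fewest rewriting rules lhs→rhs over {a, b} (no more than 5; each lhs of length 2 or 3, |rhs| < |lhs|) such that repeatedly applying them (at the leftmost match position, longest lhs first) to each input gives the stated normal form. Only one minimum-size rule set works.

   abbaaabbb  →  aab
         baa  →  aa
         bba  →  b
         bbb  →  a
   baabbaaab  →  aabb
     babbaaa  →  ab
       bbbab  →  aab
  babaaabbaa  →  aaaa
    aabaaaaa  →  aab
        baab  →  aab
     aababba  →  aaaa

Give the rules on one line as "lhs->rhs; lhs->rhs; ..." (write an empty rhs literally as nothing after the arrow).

aba->ab; ba->a; bba->b; bbb->a

  | abbaaabbb => abaabbb => ababbb => abbbb => aab
  | baa => aa
  | bba => b
  | bbb => a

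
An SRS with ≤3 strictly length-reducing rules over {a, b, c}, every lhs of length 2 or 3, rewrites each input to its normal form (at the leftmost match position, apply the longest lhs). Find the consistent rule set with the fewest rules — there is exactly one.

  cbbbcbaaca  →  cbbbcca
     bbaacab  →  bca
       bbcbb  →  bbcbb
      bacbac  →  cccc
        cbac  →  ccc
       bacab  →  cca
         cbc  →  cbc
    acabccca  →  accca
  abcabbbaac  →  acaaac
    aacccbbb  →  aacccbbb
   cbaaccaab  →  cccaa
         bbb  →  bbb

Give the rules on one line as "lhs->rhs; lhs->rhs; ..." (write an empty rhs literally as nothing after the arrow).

ab->a; ba->c; cac->c

  | cbbbcbaaca => cbbbccaca => cbbbcca
  | bbaacab => bcacab => bcab => bca
  | bbcbb
  | bacbac => ccbac => cccc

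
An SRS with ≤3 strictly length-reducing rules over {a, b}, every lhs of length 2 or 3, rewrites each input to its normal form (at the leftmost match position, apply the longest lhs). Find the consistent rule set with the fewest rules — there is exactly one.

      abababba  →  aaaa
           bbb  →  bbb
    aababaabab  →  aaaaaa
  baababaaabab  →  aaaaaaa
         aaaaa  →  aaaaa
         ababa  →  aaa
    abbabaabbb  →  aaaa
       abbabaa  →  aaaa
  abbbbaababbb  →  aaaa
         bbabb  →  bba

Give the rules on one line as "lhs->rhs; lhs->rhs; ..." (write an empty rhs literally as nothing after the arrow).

ab->a; baa->aa

  | abababba => aababba => aaabba => aaaba => aaaa
  | bbb
  | aababaabab => aaabaabab => aaaaabab => aaaaaab => aaaaaa
  | baababaaabab => aababaaabab => aaabaaabab => aaaaaabab => aaaaaaab => aaaaaaa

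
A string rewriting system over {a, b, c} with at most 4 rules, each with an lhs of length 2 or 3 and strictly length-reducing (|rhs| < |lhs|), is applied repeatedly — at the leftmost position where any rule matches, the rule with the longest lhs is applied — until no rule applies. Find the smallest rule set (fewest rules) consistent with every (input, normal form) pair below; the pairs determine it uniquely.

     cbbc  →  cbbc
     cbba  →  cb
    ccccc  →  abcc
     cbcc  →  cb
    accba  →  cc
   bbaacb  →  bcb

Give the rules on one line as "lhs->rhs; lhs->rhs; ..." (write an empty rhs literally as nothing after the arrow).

  | cbbc
  | cbba => cbc => cb
  | ccccc => abcc
  | cbcc => cbc => cb

ac->; ba->c; cbc->cb; ccc->ab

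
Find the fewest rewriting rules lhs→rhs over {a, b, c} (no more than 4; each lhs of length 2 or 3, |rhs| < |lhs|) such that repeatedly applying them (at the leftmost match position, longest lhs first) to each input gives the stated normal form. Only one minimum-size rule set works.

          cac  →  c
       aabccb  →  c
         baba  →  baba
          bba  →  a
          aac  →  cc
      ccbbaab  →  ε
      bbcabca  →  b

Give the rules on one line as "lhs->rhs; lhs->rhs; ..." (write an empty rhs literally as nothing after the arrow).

aa->c; bb->; ca->; cb->

  | cac => c
  | aabccb => cbccb => ccb => c
  | baba
  | bba => a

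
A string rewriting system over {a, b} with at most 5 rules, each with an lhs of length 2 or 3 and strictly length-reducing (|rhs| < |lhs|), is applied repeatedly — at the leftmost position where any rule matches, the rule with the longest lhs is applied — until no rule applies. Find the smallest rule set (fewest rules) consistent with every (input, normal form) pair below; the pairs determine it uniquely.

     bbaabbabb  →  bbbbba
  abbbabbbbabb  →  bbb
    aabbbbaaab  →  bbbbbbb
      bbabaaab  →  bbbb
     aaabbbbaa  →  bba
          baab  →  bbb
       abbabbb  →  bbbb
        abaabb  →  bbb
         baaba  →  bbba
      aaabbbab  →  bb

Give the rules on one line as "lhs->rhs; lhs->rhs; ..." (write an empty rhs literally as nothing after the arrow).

aa->b; ab->b; aba->a; abb->a

  | bbaabbabb => bbbbbabb => bbbbba
  | abbbabbbbabb => ababbbbabb => abbbbabb => abbabb => aabb => bbb
  | aabbbbaaab => bbbbbaaab => bbbbbbab => bbbbbbb
  | bbabaaab => bbaaab => bbbab => bbbb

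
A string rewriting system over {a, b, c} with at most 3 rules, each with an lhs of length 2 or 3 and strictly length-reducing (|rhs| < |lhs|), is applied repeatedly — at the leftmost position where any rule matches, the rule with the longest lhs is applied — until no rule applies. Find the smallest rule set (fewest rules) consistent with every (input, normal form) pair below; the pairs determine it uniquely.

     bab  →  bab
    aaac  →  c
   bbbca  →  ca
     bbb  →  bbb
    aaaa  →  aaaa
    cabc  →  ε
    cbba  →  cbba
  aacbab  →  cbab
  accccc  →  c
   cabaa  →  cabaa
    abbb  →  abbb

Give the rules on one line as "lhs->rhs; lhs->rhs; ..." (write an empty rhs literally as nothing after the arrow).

  | bab
  | aaac => aac => ac => c
  | bbbca => bbca => bca => ca
  | bbb

ac->c; bc->c; cc->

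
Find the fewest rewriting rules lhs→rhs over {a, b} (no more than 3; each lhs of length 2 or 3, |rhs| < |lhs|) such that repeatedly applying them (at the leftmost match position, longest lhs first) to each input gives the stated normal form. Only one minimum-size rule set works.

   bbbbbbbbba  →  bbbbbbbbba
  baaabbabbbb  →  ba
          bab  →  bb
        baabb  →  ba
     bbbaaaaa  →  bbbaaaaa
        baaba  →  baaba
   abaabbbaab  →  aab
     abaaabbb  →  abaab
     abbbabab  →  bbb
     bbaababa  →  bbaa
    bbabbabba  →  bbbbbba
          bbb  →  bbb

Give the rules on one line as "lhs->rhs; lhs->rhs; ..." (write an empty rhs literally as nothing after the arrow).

abb->; bab->bb

  | bbbbbbbbba
  | baaabbabbbb => baaabbbb => baabb => ba
  | bab => bb
  | baabb => ba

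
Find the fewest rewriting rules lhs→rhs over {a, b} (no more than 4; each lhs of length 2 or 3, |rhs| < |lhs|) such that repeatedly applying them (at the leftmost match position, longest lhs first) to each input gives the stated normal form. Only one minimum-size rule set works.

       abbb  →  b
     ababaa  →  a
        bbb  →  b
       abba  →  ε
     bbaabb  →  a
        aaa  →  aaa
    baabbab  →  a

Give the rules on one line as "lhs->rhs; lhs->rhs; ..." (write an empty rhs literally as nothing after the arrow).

ab->b; bb->a; bba->

  | abbb => bbb => ab => b
  | ababaa => babaa => bbaa => a
  | bbb => ab => b
  | abba => bba => ε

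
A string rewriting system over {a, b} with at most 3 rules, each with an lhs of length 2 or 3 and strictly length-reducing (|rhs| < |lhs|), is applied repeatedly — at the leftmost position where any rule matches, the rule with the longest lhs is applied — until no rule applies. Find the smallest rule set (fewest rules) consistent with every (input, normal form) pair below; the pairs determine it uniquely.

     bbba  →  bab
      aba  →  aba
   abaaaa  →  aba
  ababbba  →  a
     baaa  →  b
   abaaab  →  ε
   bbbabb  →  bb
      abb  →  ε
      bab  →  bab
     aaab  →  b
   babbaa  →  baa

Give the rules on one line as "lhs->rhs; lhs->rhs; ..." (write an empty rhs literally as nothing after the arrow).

  | bbba => bab
  | aba
  | abaaaa => aba
  | ababbba => abba => a

aaa->; abb->; bba->ab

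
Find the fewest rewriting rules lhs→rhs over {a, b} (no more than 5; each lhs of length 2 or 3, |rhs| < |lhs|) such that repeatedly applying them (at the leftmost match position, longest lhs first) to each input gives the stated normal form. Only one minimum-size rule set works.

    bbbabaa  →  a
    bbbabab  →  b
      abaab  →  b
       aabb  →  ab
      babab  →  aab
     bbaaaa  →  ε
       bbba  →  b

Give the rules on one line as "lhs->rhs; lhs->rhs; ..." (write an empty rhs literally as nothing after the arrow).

aaa->; abb->b; ba->a; bba->

  | bbbabaa => bbaa => a
  | bbbabab => bbab => b
  | abaab => aaab => b
  | aabb => ab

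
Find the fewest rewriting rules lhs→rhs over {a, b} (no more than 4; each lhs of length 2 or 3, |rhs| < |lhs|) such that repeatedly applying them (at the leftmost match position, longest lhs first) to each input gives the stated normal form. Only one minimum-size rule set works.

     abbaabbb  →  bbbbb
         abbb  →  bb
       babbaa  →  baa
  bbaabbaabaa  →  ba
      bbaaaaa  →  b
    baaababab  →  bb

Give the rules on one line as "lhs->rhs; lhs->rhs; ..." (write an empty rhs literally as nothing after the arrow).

aaa->b; ab->b; abb->ba; bba->ab

  | abbaabbb => baaabbb => bbbbb
  | abbb => bab => bb
  | babbaa => bbaaa => abaa => baa
  | bbaabbaabaa => ababbaabaa => babbaabaa => bbaaabaa => abaabaa => baabaa => babaa => bbaa => aba => ba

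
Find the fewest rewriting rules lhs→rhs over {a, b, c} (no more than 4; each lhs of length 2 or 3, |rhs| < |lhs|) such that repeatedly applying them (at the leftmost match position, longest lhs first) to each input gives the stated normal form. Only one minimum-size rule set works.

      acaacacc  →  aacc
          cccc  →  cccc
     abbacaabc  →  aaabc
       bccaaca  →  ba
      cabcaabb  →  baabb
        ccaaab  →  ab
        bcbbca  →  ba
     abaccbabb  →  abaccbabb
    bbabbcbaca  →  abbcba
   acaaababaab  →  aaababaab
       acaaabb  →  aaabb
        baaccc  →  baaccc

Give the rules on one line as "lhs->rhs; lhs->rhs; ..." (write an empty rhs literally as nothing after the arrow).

bba->a; bca->ba; ca->

  | acaacacc => aacacc => aacc
  | cccc
  | abbacaabc => aacaabc => aaabc
  | bccaaca => bcaca => baca => ba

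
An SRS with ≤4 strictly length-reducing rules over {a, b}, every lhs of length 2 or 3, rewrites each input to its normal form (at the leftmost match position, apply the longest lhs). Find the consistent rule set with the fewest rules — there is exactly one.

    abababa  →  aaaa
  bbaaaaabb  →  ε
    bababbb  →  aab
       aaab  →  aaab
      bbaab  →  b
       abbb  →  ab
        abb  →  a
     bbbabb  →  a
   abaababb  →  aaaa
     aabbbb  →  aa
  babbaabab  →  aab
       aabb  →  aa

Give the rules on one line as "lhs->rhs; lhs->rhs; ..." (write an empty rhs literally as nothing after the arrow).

ba->a; bb->; bba->bb

  | abababa => aababa => aaaba => aaaa
  | bbaaaaabb => bbaaaabb => bbaaabb => bbaabb => bbabb => bbbb => bb => ε
  | bababbb => ababbb => aabbb => aab
  | aaab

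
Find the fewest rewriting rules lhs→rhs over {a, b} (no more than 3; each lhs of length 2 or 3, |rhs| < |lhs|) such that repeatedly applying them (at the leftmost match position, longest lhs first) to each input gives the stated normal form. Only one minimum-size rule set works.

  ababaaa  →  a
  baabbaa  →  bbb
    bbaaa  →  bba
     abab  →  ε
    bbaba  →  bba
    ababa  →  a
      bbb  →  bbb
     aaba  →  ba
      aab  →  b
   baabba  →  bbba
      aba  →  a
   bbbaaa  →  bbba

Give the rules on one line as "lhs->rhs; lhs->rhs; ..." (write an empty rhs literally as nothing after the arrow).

  | ababaaa => abaaa => aaa => a
  | baabbaa => bbbaa => bbb
  | bbaaa => bba
  | abab => ab => ε

aa->; ab->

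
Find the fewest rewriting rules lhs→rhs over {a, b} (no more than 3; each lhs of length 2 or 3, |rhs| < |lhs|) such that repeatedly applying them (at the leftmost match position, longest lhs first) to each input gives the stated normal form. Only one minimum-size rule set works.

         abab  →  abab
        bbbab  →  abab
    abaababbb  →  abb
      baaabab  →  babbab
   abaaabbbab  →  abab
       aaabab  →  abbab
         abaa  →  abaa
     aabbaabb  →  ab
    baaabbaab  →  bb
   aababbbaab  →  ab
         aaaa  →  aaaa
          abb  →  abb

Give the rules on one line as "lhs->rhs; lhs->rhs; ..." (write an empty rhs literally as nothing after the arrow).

  | abab
  | bbbab => abab
  | abaababbb => abbbabbb => aababbb => bbabbb => bbaab => bbbb => abb
  | baaabab => babbab

aab->bb; bbb->ab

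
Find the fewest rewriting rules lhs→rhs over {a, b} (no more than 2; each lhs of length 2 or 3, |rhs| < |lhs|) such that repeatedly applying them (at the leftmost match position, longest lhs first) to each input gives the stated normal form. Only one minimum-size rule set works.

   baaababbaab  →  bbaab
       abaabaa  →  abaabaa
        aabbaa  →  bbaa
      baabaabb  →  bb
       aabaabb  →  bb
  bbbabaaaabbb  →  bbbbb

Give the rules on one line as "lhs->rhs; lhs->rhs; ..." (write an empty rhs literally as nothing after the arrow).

abb->bb; bab->b

  | baaababbaab => baaabbaab => baabbaab => babbaab => bbaab
  | abaabaa
  | aabbaa => abbaa => bbaa
  | baabaabb => baababb => baabb => babb => bb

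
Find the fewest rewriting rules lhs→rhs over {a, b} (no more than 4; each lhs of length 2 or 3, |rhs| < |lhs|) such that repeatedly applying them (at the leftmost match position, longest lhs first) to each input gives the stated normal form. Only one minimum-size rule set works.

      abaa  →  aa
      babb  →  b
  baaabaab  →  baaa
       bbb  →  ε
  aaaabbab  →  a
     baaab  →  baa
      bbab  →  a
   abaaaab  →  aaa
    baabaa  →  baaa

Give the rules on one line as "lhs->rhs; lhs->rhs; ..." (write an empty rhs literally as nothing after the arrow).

  | abaa => aa
  | babb => b
  | baaabaab => baaaab => baaa
  | bbb => ab => ε

ab->; abb->bb; bab->; bb->a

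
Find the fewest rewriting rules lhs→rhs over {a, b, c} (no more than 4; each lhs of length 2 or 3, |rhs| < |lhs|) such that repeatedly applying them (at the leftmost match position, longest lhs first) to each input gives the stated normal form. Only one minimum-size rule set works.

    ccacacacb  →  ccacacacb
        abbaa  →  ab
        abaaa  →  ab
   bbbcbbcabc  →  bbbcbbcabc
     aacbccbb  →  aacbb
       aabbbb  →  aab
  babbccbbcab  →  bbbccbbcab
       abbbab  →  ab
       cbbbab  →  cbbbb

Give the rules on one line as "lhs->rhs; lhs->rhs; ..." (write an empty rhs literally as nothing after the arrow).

  | ccacacacb
  | abbaa => abaa => aba => ab
  | abaaa => abaa => aba => ab
  | bbbcbbcabc

abb->ab; ba->b; cbc->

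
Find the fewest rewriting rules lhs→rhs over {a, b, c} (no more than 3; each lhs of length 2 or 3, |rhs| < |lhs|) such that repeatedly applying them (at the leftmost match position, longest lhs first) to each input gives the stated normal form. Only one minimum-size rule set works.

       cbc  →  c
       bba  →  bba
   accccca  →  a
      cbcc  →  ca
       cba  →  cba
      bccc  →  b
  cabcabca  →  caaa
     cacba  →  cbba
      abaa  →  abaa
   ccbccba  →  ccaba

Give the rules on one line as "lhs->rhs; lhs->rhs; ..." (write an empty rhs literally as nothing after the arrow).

  | cbc => c
  | bba
  | accccca => bcccca => acca => bca => a
  | cbcc => ca

ac->b; bc->; bcc->a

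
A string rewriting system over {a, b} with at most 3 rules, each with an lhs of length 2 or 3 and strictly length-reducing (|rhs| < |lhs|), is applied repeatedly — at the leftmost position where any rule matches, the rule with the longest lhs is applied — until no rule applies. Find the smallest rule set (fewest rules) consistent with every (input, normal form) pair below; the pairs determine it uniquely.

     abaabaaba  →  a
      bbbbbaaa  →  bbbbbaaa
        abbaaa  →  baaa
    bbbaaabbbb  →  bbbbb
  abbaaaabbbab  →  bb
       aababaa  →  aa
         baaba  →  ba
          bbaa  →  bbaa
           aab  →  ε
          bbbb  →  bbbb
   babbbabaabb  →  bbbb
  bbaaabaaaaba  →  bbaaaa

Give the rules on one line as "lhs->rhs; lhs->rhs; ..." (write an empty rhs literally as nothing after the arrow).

  | abaabaaba => aabaaba => aaba => a
  | bbbbbaaa
  | abbaaa => baaa
  | bbbaaabbbb => bbbabbb => bbbbb

aab->; ab->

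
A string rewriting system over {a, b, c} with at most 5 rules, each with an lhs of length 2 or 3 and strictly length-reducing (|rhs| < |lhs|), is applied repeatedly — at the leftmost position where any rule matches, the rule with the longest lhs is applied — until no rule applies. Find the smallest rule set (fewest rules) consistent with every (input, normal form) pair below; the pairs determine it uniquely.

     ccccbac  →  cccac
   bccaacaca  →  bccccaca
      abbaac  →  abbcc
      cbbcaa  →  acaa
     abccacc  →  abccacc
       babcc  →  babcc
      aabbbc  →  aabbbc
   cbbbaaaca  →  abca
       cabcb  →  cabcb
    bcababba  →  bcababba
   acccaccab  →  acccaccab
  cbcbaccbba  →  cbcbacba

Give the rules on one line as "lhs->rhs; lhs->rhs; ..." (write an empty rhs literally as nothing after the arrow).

  | ccccbac => cccac
  | bccaacaca => bccccaca
  | abbaac => abbcc
  | cbbcaa => acaa

aaa->; aac->cc; cbb->a; ccb->c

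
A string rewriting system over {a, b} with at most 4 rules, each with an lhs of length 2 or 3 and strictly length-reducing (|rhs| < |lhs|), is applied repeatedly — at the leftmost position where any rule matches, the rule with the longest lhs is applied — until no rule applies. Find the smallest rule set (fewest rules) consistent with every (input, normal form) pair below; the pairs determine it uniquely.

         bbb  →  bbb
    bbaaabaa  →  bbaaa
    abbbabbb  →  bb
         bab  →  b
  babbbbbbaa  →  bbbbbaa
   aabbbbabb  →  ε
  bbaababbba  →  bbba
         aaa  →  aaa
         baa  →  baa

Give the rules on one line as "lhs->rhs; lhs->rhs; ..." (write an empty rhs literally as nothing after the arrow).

  | bbb
  | bbaaabaa => bbaaa
  | abbbabbb => babbb => bb
  | bab => b

ab->; aba->; abb->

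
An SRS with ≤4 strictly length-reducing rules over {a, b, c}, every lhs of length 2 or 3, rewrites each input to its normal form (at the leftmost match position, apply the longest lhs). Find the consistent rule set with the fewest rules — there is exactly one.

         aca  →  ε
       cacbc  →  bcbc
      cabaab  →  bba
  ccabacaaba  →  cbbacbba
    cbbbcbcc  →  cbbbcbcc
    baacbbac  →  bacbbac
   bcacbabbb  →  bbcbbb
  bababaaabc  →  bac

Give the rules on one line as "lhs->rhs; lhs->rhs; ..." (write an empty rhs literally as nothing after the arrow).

  | aca => ab => ε
  | cacbc => bcbc
  | cabaab => bbaab => bba
  | ccabacaaba => cbbacaaba => cbbacbba

aac->ac; ab->; ca->b; caa->cb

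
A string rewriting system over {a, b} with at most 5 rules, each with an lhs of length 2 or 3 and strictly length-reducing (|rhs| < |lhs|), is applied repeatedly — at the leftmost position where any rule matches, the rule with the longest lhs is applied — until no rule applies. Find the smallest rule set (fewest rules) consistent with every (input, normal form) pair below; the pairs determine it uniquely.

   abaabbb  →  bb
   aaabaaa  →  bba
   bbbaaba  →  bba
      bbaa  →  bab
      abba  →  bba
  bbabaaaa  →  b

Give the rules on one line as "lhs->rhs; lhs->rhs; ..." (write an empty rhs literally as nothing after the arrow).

aa->b; abb->bb; baa->ab; bbb->

  | abaabbb => aabbbb => bbbbb => bb
  | aaabaaa => babaaa => baaba => abba => bba
  | bbbaaba => aaba => bba
  | bbaa => bab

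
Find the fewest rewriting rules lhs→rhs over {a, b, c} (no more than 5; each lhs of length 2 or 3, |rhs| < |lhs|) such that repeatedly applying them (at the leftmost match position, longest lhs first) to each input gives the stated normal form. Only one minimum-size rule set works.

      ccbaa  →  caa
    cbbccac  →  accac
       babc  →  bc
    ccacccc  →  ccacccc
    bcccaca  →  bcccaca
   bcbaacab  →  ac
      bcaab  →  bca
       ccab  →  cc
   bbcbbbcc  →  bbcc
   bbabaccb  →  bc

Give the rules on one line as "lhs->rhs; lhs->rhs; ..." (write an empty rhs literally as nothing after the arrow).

  | ccbaa => caa
  | cbbccac => accac
  | babc => bc
  | ccacccc

ab->; ba->; cb->; cbb->a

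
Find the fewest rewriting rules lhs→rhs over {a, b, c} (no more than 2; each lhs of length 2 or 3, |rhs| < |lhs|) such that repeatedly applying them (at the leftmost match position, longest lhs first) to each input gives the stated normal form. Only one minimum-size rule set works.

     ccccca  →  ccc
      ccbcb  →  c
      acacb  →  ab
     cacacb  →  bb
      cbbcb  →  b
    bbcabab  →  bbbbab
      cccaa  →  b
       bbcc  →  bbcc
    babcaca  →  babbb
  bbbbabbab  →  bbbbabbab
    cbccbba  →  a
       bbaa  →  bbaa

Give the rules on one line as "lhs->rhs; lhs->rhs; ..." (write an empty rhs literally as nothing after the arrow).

ca->b; cb->

  | ccccca => ccccb => ccc
  | ccbcb => ccb => c
  | acacb => abcb => ab
  | cacacb => bcacb => bbcb => bb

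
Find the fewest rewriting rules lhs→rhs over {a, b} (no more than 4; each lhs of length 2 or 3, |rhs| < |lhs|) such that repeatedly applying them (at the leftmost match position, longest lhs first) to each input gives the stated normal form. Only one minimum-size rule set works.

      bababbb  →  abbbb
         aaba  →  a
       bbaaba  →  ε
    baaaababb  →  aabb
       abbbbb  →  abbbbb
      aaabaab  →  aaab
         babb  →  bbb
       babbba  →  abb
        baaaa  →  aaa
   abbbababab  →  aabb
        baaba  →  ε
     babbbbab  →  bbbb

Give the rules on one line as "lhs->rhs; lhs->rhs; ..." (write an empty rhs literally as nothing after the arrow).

aba->; ba->; bab->bb; bba->ab

  | bababbb => bbabbb => abbbb
  | aaba => a
  | bbaaba => ababa => ba => ε
  | baaaababb => aaababb => aabb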